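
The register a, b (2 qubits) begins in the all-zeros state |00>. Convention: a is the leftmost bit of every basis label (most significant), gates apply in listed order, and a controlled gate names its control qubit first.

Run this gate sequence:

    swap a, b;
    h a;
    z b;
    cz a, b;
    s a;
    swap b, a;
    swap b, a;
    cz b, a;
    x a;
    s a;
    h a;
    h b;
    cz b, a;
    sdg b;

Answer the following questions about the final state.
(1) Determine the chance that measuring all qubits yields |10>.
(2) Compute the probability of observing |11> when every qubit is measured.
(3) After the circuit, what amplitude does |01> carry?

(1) The probability of measuring |10> is 0.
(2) Outcome |11> occurs with probability 0.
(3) The amplitude on |01> is sqrt(2)/2.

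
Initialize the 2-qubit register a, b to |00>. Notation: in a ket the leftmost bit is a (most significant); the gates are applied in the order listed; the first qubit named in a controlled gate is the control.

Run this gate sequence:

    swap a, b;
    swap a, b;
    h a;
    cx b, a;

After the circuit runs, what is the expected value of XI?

In the final state, XI has expectation 1. Key observation: gates 1-2 undo each other exactly, leaving only the rest of the circuit to track.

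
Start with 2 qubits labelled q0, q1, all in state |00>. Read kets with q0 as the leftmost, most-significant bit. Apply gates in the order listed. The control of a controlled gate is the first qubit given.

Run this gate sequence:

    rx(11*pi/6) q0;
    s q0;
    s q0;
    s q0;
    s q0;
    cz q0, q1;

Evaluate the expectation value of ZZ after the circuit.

The expectation value of ZZ is sqrt(3)/2. Key observation: gates 2-5 undo each other exactly, leaving only the rest of the circuit to track.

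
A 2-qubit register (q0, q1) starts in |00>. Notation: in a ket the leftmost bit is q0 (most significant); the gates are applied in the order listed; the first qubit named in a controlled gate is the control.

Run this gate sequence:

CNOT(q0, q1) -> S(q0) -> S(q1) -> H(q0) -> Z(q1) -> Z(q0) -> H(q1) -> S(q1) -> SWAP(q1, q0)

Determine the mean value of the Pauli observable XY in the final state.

The observable XY averages to 0.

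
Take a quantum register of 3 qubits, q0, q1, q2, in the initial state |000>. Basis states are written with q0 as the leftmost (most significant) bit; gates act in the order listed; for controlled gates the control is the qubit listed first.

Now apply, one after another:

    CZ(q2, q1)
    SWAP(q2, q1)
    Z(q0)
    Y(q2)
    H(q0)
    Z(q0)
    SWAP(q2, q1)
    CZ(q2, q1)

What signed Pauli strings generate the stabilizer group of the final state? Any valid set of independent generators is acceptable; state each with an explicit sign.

The stabilizer group can be generated by -XII, -IZI, +IIZ, among other valid generating sets.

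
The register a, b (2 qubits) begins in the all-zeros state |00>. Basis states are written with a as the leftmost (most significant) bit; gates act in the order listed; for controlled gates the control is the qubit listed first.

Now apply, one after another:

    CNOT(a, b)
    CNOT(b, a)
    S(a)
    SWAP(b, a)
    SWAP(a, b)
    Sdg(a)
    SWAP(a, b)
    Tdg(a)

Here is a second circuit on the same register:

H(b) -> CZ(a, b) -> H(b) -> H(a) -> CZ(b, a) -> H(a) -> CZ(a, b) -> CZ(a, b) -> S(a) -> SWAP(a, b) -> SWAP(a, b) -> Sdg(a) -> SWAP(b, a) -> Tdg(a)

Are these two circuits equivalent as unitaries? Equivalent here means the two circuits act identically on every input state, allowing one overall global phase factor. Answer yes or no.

Yes — the two circuits implement the same unitary up to a global phase.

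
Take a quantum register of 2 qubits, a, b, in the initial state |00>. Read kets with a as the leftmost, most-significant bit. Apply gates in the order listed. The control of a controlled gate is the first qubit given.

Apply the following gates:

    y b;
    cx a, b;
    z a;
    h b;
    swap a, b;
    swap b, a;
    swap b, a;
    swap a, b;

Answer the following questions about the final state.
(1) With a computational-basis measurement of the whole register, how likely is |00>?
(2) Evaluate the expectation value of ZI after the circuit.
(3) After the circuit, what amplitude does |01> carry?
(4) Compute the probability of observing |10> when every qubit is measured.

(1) Outcome |00> occurs with probability 1/2. Key observation: steps 5-8 multiply out to the identity, so the circuit reduces to the remaining gates.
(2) In the final state, ZI has expectation 1.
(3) The amplitude on |01> is -sqrt(2)*I/2.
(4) Outcome |10> occurs with probability 0.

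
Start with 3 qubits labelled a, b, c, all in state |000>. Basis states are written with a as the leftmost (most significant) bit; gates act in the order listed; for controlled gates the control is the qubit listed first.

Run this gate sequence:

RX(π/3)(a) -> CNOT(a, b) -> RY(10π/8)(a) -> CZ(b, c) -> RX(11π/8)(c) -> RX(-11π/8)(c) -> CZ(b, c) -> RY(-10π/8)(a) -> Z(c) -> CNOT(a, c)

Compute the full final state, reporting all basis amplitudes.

The final amplitudes are sqrt(3)/2 on |000>, -I/2 on |111>, and 0 on every other basis state. Key observation: steps 3-8 multiply out to the identity, so the circuit reduces to the remaining gates.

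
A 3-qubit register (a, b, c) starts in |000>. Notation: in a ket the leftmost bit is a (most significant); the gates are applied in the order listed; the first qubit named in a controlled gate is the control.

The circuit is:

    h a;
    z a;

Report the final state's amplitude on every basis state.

The resulting statevector has amplitude sqrt(2)/2 on |000>, -sqrt(2)/2 on |100>, and 0 on every other basis state.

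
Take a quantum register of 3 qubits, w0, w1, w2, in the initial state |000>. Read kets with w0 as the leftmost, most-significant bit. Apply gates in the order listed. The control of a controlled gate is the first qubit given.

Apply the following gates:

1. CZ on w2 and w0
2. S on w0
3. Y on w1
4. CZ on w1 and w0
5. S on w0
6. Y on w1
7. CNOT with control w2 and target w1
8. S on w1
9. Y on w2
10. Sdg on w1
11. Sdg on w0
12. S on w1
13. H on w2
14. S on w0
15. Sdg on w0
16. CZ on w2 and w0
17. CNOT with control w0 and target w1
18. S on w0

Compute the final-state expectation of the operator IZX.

The observable IZX averages to -1.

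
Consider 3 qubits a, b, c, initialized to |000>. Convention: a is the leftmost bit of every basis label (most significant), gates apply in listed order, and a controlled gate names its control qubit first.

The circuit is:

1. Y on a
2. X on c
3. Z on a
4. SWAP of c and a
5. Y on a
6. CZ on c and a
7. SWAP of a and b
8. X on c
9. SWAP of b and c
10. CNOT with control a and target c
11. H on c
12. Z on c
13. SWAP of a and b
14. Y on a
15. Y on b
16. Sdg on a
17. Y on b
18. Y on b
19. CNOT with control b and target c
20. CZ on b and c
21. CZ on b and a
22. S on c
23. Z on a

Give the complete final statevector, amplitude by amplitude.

The final amplitudes are sqrt(2)*I/2 on |110>, -sqrt(2)/2 on |111>, and 0 on every other basis state.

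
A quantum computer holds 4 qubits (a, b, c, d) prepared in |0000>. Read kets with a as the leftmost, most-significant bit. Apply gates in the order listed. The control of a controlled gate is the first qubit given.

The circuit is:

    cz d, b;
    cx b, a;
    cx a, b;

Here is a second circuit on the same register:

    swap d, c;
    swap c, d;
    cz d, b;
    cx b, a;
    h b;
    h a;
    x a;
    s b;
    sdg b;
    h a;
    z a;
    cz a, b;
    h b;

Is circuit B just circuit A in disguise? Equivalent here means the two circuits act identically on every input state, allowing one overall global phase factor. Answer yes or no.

Yes, they are equivalent — the unitaries differ by at most a global phase.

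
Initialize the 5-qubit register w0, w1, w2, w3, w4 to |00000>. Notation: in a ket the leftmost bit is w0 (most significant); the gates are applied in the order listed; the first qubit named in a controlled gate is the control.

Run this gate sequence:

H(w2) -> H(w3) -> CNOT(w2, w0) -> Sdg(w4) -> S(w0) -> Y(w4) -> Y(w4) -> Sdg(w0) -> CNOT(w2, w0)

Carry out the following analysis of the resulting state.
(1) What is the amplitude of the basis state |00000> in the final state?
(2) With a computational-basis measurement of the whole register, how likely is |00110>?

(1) |00000> carries amplitude 1/2 in the final state. Key observation: gates 5-8 undo each other exactly, leaving only the rest of the circuit to track.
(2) Outcome |00110> occurs with probability 1/4.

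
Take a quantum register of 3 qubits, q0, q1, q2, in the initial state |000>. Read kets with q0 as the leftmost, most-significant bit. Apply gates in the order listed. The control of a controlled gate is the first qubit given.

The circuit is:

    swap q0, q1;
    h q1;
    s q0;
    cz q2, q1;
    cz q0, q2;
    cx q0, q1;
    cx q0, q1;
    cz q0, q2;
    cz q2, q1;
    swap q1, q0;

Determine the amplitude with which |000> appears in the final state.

|000> carries amplitude sqrt(2)/2 in the final state.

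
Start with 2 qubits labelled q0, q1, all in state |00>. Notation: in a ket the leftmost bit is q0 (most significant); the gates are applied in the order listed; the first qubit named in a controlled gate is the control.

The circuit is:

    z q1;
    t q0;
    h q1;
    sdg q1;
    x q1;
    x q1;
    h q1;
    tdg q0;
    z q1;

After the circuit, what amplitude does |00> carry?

The final state's coefficient on |00> equals 1/2 - I/2.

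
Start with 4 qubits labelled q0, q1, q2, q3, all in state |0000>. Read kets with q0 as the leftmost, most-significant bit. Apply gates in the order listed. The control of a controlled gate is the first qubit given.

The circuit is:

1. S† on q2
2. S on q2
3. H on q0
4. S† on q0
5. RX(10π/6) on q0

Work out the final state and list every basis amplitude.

After the circuit, the state carries amplitude -sqrt(6)/4 - sqrt(2)/4 on |0000>, I*(-sqrt(2) + sqrt(6))/4 on |1000>, and 0 on every other basis state.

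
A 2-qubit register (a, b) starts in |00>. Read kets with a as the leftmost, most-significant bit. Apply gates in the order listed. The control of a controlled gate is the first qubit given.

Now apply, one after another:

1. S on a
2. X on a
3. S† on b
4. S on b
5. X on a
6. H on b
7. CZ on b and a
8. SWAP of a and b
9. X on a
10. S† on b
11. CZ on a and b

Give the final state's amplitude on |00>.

|00> carries amplitude sqrt(2)/2 in the final state. Key observation: the block from step 2 through step 5 cancels to the identity and can be dropped.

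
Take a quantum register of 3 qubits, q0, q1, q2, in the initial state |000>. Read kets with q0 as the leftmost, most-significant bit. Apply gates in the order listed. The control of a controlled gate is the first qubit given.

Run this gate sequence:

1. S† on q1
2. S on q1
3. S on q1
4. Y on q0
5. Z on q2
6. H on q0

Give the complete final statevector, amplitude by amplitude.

The final amplitudes are sqrt(2)*I/2 on |000>, -sqrt(2)*I/2 on |100>, and 0 on every other basis state.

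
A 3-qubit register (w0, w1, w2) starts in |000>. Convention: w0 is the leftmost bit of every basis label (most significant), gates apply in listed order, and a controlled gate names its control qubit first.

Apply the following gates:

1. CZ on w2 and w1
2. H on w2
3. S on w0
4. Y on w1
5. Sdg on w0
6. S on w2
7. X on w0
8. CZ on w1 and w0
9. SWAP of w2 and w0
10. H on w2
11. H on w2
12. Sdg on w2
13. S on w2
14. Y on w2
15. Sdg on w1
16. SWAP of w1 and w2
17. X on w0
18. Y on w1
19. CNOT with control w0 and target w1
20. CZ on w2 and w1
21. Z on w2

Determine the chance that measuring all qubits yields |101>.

Outcome |101> occurs with probability 1/2.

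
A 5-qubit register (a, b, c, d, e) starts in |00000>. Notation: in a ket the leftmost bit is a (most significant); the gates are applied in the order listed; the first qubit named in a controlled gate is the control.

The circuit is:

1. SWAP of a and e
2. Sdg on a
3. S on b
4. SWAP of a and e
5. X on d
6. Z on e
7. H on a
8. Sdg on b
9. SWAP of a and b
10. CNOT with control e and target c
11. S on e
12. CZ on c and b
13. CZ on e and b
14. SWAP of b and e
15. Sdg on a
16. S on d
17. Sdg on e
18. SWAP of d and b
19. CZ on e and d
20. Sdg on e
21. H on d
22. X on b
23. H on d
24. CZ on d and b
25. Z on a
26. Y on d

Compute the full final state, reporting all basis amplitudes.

The final amplitudes are -sqrt(2)/2 on |00010>, sqrt(2)/2 on |00011>, and 0 on every other basis state.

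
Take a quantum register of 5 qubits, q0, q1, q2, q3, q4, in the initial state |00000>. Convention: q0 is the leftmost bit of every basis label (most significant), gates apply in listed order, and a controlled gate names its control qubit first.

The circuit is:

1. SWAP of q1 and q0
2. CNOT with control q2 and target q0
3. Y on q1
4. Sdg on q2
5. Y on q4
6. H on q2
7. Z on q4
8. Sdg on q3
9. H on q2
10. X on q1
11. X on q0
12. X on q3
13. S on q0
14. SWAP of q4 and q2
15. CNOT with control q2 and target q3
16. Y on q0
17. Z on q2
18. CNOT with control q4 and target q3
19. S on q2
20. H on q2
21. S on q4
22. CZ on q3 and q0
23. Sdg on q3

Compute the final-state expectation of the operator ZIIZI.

In the final state, ZIIZI has expectation 1.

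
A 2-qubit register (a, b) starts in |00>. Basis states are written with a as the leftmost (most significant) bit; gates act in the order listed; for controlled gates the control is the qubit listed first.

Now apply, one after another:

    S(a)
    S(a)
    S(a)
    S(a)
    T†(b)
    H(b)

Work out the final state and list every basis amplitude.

The resulting statevector has amplitude sqrt(2)/2 on |00>, sqrt(2)/2 on |01>, 0 on |10>, 0 on |11>. Key observation: gates 1-4 undo each other exactly, leaving only the rest of the circuit to track.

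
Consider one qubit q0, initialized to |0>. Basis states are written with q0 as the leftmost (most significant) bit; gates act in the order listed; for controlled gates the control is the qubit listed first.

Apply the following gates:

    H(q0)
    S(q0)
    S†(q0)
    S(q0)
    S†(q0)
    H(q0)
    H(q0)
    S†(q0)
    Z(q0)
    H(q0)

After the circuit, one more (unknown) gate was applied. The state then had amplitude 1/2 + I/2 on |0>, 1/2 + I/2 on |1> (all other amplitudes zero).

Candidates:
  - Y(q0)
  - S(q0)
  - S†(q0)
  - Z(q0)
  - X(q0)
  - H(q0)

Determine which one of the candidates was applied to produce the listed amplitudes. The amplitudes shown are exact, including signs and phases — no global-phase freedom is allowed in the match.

The unique candidate consistent with the amplitudes is S(q0). Key observation: steps 1-6 multiply out to the identity, so the circuit reduces to the remaining gates.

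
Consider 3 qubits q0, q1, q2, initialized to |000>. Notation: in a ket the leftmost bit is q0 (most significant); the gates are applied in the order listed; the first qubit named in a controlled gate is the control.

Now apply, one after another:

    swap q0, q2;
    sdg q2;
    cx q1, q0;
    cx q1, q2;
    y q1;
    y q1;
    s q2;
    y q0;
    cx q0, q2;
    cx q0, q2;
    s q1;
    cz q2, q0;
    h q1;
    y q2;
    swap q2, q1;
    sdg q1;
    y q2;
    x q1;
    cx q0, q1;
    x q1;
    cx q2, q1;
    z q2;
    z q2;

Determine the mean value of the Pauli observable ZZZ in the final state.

In the final state, ZZZ has expectation -1. Key observation: steps 9-10 multiply out to the identity, so the circuit reduces to the remaining gates.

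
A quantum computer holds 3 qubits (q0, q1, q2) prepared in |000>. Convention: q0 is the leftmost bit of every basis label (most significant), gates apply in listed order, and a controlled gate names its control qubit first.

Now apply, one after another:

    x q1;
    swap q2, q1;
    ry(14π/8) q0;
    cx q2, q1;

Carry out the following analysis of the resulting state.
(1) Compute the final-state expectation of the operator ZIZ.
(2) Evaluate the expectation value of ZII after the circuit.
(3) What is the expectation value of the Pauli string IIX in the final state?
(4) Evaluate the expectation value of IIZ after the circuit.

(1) The expectation value of ZIZ is -sqrt(2)/2.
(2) In the final state, ZII has expectation sqrt(2)/2.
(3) The expectation value of IIX is 0.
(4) The expectation value of IIZ is -1.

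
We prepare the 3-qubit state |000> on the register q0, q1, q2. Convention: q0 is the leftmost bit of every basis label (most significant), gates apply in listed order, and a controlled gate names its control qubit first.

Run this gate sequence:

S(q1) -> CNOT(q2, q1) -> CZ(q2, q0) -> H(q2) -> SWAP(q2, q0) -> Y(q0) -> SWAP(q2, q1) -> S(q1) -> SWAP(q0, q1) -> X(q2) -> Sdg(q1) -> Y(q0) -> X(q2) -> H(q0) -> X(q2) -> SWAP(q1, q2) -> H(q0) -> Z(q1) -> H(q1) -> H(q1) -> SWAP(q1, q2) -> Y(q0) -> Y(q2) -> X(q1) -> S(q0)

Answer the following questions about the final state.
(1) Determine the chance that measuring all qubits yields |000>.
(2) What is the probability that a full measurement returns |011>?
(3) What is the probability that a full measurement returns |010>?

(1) A full measurement returns |000> with probability 1/2. Key observation: steps 19-20 multiply out to the identity, so the circuit reduces to the remaining gates.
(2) Outcome |011> occurs with probability 0.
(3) The probability of measuring |010> is 1/2.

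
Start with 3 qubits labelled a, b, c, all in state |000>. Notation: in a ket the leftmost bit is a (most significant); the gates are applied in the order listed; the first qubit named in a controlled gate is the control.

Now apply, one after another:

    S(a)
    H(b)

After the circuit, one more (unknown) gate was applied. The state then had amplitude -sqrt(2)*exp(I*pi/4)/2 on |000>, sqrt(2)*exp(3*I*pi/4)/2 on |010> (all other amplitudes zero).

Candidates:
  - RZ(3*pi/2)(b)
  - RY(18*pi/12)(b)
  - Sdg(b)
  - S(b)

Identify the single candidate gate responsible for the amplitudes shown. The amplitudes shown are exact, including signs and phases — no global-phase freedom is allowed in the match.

It was RZ(3*pi/2)(b) that produced the state shown.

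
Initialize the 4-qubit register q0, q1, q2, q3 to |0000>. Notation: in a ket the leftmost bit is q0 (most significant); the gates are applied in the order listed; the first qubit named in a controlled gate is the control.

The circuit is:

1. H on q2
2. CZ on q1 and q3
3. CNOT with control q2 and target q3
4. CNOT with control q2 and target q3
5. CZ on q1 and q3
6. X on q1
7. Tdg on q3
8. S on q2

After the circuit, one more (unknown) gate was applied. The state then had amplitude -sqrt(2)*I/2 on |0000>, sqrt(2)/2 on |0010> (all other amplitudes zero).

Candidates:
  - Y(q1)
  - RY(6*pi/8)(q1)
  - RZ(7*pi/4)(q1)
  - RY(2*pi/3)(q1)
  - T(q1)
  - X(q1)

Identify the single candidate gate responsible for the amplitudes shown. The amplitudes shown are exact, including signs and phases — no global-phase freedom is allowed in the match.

The applied gate was Y(q1). Key observation: gates 2-5 undo each other exactly, leaving only the rest of the circuit to track.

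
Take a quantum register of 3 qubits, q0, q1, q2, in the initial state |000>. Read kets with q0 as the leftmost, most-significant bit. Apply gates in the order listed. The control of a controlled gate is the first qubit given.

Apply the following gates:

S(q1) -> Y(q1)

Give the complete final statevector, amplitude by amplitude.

The resulting statevector has amplitude I on |010>, and 0 on every other basis state.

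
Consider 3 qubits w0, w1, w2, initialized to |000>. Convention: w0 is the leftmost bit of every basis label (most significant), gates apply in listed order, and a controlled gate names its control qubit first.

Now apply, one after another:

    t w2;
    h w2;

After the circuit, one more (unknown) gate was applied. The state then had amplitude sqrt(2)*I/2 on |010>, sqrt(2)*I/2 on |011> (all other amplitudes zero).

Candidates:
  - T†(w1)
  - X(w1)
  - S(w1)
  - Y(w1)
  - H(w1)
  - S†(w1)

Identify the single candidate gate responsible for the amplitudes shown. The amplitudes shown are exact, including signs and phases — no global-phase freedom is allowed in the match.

The applied gate was Y(w1).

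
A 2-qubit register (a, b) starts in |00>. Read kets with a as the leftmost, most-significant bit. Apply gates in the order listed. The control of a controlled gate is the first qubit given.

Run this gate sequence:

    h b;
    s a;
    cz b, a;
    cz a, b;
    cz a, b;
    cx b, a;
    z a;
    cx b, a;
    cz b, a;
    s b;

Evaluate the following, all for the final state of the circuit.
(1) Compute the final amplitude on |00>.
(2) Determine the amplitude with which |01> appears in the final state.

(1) The final state's coefficient on |00> equals sqrt(2)/2.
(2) The final state's coefficient on |01> equals -sqrt(2)*I/2.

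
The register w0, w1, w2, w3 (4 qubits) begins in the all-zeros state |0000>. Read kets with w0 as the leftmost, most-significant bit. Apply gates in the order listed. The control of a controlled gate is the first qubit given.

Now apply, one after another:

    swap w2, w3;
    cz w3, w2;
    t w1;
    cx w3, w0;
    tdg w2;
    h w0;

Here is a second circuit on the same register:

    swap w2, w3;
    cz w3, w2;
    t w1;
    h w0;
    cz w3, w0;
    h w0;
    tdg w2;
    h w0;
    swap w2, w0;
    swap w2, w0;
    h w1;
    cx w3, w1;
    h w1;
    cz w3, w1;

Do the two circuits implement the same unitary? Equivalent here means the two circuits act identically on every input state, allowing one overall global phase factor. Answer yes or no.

Yes — the two circuits implement the same unitary up to a global phase.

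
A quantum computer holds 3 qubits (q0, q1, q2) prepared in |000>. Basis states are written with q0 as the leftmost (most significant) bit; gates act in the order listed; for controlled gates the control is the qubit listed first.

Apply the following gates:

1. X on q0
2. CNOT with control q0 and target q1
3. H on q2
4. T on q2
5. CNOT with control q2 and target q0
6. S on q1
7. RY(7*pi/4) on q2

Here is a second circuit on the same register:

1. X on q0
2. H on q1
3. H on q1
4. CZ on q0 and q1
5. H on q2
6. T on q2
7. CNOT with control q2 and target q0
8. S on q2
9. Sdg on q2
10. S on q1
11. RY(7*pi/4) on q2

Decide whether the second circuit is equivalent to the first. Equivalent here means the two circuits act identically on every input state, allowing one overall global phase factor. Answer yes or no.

No: there is an input state on which the two circuits produce genuinely different outputs (not merely differing by a phase).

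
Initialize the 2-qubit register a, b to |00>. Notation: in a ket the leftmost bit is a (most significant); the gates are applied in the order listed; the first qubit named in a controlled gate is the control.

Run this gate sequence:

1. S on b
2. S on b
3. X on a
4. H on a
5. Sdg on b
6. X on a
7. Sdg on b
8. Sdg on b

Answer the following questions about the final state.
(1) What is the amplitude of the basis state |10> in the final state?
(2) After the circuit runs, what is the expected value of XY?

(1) |10> carries amplitude sqrt(2)/2 in the final state.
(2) In the final state, XY has expectation 0.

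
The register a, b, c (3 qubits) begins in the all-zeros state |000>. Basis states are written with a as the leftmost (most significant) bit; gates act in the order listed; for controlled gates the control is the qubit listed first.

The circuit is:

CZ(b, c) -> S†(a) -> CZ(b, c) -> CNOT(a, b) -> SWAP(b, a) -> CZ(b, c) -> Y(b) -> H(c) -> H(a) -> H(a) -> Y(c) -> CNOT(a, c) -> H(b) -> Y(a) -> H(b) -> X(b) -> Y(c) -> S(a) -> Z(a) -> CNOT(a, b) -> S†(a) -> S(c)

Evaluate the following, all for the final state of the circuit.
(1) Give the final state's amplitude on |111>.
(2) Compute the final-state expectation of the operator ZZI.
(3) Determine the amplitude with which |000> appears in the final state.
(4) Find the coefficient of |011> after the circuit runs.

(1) The amplitude on |111> is sqrt(2)*I/2.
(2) The expectation value of ZZI is 1.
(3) The amplitude on |000> is 0.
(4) The final state's coefficient on |011> equals 0.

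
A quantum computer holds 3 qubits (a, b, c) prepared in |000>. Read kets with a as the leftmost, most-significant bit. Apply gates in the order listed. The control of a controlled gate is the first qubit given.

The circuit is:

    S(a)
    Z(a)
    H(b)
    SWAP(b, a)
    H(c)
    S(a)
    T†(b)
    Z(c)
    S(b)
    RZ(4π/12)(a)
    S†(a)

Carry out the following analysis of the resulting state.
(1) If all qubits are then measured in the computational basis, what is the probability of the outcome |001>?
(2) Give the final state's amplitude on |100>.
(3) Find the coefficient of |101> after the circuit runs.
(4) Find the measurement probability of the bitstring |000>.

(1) Outcome |001> occurs with probability 1/4.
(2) The amplitude on |100> is exp(I*pi/6)/2.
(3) The final state's coefficient on |101> equals -exp(I*pi/6)/2.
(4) Outcome |000> occurs with probability 1/4.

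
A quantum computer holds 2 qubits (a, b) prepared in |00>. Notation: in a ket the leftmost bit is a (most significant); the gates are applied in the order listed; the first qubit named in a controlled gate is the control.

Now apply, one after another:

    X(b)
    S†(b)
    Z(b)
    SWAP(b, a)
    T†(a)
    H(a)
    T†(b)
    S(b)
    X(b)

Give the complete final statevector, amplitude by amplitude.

The final amplitudes are 0 on |00>, sqrt(2)*exp(I*pi/4)/2 on |01>, 0 on |10>, -sqrt(2)*exp(I*pi/4)/2 on |11>.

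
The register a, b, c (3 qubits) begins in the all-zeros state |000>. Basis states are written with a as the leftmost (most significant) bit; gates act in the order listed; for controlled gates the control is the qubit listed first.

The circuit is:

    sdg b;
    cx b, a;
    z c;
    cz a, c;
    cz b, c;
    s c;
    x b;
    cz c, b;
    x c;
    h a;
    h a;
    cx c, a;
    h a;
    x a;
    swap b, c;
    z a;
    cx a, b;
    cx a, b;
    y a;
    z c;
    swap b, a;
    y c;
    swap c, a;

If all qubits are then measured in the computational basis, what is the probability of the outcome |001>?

The probability of measuring |001> is 1/2.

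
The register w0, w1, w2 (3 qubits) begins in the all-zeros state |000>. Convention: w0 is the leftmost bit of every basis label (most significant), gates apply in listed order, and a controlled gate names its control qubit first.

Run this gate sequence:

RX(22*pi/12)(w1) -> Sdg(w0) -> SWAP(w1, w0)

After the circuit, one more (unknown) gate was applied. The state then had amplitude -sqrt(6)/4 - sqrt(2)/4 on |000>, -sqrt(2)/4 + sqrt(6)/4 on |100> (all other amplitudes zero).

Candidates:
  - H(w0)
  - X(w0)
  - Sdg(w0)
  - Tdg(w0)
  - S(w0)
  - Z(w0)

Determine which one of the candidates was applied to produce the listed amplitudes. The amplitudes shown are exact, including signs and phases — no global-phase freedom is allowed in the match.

It was S(w0) that produced the state shown.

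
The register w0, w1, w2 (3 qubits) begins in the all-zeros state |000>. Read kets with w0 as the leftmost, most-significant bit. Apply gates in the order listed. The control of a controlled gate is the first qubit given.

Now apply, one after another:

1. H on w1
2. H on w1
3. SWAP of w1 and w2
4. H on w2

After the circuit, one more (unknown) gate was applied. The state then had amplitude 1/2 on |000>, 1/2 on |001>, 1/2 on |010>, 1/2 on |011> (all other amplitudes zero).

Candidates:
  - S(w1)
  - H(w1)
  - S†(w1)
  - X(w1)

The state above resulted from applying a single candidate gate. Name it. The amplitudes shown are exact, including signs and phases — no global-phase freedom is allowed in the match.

The applied gate was H(w1). Key observation: the block from step 1 through step 2 cancels to the identity and can be dropped.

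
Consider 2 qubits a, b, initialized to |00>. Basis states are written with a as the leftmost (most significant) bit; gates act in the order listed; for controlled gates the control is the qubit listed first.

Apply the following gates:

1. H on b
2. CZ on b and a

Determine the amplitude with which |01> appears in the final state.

The final state's coefficient on |01> equals sqrt(2)/2.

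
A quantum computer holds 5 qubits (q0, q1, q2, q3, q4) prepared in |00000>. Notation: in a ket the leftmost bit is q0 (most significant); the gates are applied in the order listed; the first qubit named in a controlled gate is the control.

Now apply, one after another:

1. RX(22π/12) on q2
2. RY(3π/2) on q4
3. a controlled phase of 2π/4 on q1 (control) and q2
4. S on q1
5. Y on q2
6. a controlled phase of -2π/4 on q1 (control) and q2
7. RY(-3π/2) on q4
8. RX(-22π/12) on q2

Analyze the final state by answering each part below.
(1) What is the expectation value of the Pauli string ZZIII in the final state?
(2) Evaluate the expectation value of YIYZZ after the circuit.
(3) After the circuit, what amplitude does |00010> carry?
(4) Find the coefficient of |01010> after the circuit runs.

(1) In the final state, ZZIII has expectation 1.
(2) The expectation value of YIYZZ is 0.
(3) |00010> carries amplitude 0 in the final state.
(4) |01010> carries amplitude 0 in the final state.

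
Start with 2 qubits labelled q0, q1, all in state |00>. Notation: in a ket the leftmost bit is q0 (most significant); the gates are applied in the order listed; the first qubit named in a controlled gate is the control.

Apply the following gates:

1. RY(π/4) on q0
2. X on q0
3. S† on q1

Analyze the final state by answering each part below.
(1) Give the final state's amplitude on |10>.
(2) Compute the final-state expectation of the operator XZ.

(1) The amplitude on |10> is sqrt(sqrt(2) + 2)/2.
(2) The observable XZ averages to sqrt(2)/2.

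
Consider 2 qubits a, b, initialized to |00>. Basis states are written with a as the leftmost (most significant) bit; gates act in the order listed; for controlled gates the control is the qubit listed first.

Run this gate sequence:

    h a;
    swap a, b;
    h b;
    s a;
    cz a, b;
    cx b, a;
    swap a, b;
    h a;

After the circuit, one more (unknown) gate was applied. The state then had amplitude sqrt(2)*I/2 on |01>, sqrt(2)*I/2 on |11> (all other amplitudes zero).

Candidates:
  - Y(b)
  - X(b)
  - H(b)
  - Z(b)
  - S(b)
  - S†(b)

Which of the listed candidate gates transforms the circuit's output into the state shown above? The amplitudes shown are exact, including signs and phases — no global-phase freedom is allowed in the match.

The unique candidate consistent with the amplitudes is Y(b).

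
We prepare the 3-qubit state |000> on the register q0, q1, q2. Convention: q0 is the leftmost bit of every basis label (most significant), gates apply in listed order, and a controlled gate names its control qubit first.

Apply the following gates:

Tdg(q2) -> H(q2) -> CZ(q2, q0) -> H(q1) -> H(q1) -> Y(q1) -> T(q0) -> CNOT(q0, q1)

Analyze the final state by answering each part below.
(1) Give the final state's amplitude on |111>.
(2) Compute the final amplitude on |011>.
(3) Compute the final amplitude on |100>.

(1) |111> carries amplitude 0 in the final state.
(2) The amplitude on |011> is sqrt(2)*I/2.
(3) The amplitude on |100> is 0.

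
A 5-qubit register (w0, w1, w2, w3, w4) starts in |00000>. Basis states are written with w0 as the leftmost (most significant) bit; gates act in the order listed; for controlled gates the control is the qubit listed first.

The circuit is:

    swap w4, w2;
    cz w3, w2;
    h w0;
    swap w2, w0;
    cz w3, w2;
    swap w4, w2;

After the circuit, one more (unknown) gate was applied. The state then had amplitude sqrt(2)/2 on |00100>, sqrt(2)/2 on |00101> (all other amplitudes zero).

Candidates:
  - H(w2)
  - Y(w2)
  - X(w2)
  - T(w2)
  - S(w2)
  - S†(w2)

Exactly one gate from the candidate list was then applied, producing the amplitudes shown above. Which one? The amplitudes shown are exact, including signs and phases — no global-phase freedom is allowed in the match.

It was X(w2) that produced the state shown.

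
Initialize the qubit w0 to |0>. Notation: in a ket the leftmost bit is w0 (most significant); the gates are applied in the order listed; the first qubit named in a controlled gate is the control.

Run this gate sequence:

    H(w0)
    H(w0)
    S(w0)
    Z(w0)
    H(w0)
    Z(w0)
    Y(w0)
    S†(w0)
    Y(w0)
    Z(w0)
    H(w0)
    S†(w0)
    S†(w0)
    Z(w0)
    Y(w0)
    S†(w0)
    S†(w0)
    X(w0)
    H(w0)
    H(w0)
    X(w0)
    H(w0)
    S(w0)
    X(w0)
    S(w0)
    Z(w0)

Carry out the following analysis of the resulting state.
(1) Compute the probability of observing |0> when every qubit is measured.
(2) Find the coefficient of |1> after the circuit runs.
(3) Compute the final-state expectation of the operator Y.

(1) A full measurement returns |0> with probability 1/2.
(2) |1> carries amplitude sqrt(2)*I/2 in the final state.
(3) The observable Y averages to -1.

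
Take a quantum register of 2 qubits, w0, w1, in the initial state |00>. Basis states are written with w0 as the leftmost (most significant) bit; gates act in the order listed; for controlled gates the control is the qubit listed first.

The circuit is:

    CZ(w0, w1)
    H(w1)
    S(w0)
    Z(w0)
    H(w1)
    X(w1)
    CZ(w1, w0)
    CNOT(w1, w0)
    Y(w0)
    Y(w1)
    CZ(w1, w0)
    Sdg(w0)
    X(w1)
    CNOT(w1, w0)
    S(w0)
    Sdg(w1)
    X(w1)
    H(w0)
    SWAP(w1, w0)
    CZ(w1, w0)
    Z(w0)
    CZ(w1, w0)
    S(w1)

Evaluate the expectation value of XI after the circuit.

The expectation value of XI is 0.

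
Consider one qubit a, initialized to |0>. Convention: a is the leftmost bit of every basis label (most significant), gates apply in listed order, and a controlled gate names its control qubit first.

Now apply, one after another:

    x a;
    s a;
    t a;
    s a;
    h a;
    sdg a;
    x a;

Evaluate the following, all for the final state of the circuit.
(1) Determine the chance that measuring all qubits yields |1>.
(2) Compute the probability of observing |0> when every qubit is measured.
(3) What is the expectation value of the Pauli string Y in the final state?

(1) A full measurement returns |1> with probability 1/2.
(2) A full measurement returns |0> with probability 1/2.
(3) In the final state, Y has expectation -1.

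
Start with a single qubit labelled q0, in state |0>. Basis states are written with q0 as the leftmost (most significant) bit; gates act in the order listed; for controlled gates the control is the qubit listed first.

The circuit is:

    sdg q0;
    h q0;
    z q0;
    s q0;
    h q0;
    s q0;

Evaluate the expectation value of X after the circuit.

The expectation value of X is -1.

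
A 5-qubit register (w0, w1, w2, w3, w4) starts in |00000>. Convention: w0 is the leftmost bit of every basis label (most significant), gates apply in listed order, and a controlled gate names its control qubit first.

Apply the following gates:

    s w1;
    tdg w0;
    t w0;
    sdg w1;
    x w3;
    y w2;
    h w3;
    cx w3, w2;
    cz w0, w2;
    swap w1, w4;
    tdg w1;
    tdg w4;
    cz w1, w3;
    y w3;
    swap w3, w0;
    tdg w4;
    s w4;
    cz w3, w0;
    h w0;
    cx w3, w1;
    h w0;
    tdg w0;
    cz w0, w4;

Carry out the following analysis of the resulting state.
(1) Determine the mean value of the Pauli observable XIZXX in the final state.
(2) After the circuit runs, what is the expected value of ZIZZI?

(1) In the final state, XIZXX has expectation 0. Key observation: steps 1-4 multiply out to the identity, so the circuit reduces to the remaining gates.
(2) The expectation value of ZIZZI is 1.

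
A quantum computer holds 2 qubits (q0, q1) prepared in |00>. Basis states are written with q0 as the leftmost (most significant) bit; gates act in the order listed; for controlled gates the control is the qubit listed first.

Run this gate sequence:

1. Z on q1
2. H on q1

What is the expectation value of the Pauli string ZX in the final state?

The expectation value of ZX is 1.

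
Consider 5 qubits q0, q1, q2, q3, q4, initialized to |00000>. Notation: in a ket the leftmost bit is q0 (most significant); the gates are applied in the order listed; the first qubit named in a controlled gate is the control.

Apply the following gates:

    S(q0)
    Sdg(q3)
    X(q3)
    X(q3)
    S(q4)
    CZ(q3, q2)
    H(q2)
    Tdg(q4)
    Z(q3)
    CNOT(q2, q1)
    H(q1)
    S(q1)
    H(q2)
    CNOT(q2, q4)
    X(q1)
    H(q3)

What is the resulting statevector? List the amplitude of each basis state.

After the circuit, the state carries amplitude I/2 on |00101>, I/2 on |00111>, 1/2 on |01000>, 1/2 on |01010>, and 0 on every other basis state.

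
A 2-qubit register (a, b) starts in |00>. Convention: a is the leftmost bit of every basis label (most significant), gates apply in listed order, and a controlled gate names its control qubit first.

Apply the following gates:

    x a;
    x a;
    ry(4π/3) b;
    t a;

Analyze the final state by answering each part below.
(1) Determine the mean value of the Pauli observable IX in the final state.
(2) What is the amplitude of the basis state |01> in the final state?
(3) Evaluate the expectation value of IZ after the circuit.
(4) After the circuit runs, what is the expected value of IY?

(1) The expectation value of IX is -sqrt(3)/2. Key observation: the block from step 1 through step 2 cancels to the identity and can be dropped.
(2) The amplitude on |01> is sqrt(3)/2.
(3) The observable IZ averages to -1/2.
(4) In the final state, IY has expectation 0.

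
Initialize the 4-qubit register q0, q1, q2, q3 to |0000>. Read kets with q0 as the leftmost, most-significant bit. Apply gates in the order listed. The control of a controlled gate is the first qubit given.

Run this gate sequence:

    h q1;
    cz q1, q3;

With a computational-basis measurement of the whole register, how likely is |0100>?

Outcome |0100> occurs with probability 1/2.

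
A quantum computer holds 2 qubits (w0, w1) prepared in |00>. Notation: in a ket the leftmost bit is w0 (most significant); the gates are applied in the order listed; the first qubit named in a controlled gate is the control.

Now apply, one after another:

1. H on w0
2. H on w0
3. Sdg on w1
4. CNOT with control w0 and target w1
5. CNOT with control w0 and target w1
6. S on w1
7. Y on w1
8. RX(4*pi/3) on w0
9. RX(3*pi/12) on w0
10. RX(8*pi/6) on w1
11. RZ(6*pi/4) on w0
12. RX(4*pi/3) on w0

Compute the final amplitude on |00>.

The amplitude on |00> is (-sqrt(3*sqrt(2) + 6)/16 - 3*sqrt(2 - sqrt(2))/16 + I*(-3*sqrt(3*sqrt(2) + 6) + 3*sqrt(2 - sqrt(2)))/16)*exp(I*pi/4). Key observation: the block from step 3 through step 6 cancels to the identity and can be dropped.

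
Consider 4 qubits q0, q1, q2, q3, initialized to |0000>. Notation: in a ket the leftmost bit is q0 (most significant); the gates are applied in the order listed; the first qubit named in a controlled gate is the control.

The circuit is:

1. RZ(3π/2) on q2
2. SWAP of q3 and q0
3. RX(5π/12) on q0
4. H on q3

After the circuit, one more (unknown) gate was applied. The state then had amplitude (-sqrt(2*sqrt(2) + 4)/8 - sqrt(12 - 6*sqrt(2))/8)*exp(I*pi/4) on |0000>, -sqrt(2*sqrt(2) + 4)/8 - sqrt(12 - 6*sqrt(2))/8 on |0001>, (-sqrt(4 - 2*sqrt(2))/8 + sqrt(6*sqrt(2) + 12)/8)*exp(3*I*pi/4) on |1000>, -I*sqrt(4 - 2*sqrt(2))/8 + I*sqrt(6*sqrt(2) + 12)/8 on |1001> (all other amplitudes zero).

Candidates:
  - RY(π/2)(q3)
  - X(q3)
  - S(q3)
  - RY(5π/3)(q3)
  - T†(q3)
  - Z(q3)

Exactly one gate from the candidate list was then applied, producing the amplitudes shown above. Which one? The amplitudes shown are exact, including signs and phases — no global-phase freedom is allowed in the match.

The unique candidate consistent with the amplitudes is T†(q3).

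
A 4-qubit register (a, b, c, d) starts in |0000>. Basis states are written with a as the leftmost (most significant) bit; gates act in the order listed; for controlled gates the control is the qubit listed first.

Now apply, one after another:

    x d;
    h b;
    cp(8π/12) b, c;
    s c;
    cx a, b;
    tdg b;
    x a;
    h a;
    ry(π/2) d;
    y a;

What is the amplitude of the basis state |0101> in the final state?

The amplitude on |0101> is sqrt(2)*exp(I*pi/4)/4.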